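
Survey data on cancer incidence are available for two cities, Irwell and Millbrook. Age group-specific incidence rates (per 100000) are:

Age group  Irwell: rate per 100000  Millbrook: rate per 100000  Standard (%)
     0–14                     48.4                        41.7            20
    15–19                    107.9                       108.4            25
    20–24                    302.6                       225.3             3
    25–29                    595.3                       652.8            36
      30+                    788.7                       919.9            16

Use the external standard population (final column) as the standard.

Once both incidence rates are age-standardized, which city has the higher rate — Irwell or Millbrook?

Standard weights: 0.20, 0.25, 0.03, 0.36, 0.16.
Irwell: 0.2000×48.4 + 0.2500×107.9 + 0.0300×302.6 + 0.3600×595.3 + 0.1600×788.7 = 386.2330 per 100000.
Millbrook: 0.2000×41.7 + 0.2500×108.4 + 0.0300×225.3 + 0.3600×652.8 + 0.1600×919.9 = 424.3910 per 100000.

Millbrook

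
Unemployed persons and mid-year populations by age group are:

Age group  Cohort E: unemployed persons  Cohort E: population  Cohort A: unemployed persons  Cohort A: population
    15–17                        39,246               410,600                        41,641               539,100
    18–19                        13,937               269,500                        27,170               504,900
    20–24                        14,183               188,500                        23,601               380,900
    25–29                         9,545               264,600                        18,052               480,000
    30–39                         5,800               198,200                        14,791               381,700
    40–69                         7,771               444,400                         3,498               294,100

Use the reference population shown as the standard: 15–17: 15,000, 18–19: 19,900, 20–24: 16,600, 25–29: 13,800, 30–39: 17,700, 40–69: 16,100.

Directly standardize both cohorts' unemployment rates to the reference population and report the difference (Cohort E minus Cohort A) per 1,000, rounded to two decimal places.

3.58

Age-specific rates per 1,000 for Cohort E: 95.582, 51.714, 75.241, 36.073, 29.263, 17.486.
For Cohort A: 77.242, 53.813, 61.961, 37.608, 38.750, 11.894.
Standard total = 99,100; weights = 0.1514, 0.2008, 0.1675, 0.1393, 0.1786, 0.1625.
Cohort E: 0.1514×95.582 + 0.2008×51.714 + 0.1675×75.241 + 0.1393×36.073 + 0.1786×29.263 + 0.1625×17.486 = 50.5465 per 1,000.
Cohort A: 0.1514×77.242 + 0.2008×53.813 + 0.1675×61.961 + 0.1393×37.608 + 0.1786×38.750 + 0.1625×11.894 = 46.9669 per 1,000.
Difference = 50.5465 − 46.9669 = 3.5796.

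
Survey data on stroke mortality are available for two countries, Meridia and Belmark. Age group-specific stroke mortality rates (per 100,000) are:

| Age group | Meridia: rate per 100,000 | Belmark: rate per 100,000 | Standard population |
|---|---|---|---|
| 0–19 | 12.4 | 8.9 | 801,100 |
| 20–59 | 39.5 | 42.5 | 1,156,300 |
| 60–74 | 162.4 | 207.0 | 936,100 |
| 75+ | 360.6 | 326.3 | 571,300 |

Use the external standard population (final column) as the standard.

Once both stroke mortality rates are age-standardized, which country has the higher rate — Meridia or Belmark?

Belmark

Standard total = 3,464,800; weights = 0.2312, 0.3337, 0.2702, 0.1649.
Meridia: 0.2312×12.4 + 0.3337×39.5 + 0.2702×162.4 + 0.1649×360.6 = 119.3838 per 100,000.
Belmark: 0.2312×8.9 + 0.3337×42.5 + 0.2702×207.0 + 0.1649×326.3 = 125.9699 per 100,000.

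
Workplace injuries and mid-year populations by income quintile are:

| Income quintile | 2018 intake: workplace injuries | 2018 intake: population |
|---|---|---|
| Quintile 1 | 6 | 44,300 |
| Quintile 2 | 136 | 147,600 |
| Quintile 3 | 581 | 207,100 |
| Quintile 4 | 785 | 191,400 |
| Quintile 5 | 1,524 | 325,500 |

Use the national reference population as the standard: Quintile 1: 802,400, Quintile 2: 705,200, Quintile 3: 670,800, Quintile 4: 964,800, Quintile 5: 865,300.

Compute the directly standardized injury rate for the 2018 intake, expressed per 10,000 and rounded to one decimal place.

26.6

Income-specific rates per 10,000 for the 2018 intake: 1.35, 9.21, 28.05, 41.01, 46.82.
Standard total = 4,008,500; weights = 0.2002, 0.1759, 0.1673, 0.2407, 0.2159.
Standardized rate: 0.2002×1.35 + 0.1759×9.21 + 0.1673×28.05 + 0.2407×41.01 + 0.2159×46.82 = 26.5652 per 10,000.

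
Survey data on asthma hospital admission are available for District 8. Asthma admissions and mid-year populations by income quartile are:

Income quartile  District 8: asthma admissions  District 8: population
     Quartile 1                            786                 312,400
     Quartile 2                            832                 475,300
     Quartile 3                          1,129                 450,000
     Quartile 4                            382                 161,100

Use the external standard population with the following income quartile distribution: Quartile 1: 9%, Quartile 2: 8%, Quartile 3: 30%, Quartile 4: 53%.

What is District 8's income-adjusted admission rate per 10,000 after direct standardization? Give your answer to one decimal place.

Income-specific rates per 10,000 for District 8: 25.16, 17.50, 25.09, 23.71.
Standard weights: 0.09, 0.08, 0.30, 0.53.
Standardized rate: 0.0900×25.16 + 0.0800×17.50 + 0.3000×25.09 + 0.5300×23.71 = 23.7588 per 10,000.

23.8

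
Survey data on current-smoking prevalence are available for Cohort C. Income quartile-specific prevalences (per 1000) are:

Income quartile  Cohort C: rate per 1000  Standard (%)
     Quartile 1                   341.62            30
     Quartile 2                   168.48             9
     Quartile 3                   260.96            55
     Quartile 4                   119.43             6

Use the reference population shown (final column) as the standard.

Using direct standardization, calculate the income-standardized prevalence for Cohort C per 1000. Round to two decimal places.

268.34

Standard weights: 0.30, 0.09, 0.55, 0.06.
Standardized rate: 0.3000×341.62 + 0.0900×168.48 + 0.5500×260.96 + 0.0600×119.43 = 268.3430 per 1000.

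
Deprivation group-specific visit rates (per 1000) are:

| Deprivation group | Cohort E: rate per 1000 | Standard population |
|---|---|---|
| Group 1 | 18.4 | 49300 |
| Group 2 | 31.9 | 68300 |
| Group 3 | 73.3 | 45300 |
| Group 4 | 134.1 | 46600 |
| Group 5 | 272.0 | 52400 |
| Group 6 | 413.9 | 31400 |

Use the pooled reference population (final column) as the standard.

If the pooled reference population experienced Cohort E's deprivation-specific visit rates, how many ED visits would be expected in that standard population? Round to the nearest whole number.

Expected ED visits = Σ (standard pop × deprivation-specific rate ÷ 1000)
= 49300×18.4/1000 + 68300×31.9/1000 + 45300×73.3/1000 + 46600×134.1/1000 + 52400×272.0/1000 + 31400×413.9/1000
= 907.12 + 2178.77 + 3320.49 + 6249.06 + 14252.80 + 12996.46 = 39904.70.

39905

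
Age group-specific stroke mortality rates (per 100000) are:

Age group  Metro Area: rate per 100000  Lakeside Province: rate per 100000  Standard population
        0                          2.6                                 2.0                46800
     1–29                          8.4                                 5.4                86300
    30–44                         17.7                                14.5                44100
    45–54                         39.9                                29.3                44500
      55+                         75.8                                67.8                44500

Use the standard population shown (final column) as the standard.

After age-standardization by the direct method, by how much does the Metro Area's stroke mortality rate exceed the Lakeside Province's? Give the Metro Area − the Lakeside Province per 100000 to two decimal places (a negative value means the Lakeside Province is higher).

Standard total = 266200; weights = 0.1758, 0.3242, 0.1657, 0.1672, 0.1672.
The Metro Area: 0.1758×2.6 + 0.3242×8.4 + 0.1657×17.7 + 0.1672×39.9 + 0.1672×75.8 = 25.4539 per 100000.
The Lakeside Province: 0.1758×2.0 + 0.3242×5.4 + 0.1657×14.5 + 0.1672×29.3 + 0.1672×67.8 = 20.7364 per 100000.
Difference = 25.4539 − 20.7364 = 4.7175.

4.72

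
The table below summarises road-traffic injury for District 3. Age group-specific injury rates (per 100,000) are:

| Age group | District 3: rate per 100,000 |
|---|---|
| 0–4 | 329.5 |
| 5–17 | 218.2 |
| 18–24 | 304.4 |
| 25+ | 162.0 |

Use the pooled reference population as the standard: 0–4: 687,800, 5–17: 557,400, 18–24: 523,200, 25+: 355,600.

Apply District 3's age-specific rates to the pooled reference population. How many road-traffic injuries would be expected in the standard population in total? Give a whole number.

5651

Expected road-traffic injuries = Σ (standard pop × age-specific rate ÷ 100,000)
= 687,800×329.5/100,000 + 557,400×218.2/100,000 + 523,200×304.4/100,000 + 355,600×162.0/100,000
= 2266.30 + 1216.25 + 1592.62 + 576.07 = 5651.24.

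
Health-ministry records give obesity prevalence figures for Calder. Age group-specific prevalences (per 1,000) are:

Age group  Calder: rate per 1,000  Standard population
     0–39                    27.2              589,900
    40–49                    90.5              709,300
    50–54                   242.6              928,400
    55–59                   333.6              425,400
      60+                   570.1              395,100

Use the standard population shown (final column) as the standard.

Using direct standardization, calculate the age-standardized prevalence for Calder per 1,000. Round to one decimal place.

220.7

Standard total = 3,048,100; weights = 0.1935, 0.2327, 0.3046, 0.1396, 0.1296.
Standardized rate: 0.1935×27.2 + 0.2327×90.5 + 0.3046×242.6 + 0.1396×333.6 + 0.1296×570.1 = 220.6708 per 1,000.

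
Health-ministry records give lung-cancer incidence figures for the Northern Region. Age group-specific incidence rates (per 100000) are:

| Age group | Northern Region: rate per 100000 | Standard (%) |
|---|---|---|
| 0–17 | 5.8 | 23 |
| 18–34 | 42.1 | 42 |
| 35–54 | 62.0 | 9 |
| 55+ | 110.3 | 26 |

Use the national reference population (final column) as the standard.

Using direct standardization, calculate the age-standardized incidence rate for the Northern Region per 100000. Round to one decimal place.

Standard weights: 0.23, 0.42, 0.09, 0.26.
Standardized rate: 0.2300×5.8 + 0.4200×42.1 + 0.0900×62.0 + 0.2600×110.3 = 53.2740 per 100000.

53.3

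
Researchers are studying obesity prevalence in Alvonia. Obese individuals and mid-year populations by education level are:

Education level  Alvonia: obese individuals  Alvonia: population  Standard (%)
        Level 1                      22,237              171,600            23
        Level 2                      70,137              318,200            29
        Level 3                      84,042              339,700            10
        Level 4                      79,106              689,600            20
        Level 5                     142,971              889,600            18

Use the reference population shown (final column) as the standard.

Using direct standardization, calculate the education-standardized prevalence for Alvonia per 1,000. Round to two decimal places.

Education-specific rates per 1,000 for Alvonia: 129.586, 220.418, 247.401, 114.713, 160.714.
Standard weights: 0.23, 0.29, 0.10, 0.20, 0.18.
Standardized rate: 0.2300×129.586 + 0.2900×220.418 + 0.1000×247.401 + 0.2000×114.713 + 0.1800×160.714 = 170.3372 per 1,000.

170.34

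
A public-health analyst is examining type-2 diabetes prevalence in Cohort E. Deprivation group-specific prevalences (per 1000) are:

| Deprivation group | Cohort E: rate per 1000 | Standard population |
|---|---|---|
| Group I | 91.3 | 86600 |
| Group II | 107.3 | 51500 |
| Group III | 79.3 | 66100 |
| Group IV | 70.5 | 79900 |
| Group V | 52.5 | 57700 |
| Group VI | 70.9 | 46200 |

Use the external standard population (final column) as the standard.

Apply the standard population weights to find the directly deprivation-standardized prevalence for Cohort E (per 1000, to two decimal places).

Standard total = 388000; weights = 0.2232, 0.1327, 0.1704, 0.2059, 0.1487, 0.1191.
Standardized rate: 0.2232×91.3 + 0.1327×107.3 + 0.1704×79.3 + 0.2059×70.5 + 0.1487×52.5 + 0.1191×70.9 = 78.8970 per 1000.

78.90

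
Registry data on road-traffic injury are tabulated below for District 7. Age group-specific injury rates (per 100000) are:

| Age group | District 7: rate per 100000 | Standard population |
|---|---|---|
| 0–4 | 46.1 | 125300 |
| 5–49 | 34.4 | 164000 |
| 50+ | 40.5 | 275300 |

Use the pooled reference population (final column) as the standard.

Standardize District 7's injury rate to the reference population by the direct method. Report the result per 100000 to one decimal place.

40.0

Standard total = 564600; weights = 0.2219, 0.2905, 0.4876.
Standardized rate: 0.2219×46.1 + 0.2905×34.4 + 0.4876×40.5 = 39.9709 per 100000.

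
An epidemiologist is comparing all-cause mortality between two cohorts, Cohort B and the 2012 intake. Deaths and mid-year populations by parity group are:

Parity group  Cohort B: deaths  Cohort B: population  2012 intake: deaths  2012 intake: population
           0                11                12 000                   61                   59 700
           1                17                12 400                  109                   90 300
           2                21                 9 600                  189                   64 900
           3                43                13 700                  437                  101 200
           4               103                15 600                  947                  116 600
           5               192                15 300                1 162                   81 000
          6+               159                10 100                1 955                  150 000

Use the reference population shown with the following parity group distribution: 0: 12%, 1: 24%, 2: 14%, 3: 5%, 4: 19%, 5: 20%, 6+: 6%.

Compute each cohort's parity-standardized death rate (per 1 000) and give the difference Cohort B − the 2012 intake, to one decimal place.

Parity-specific rates per 1 000 for Cohort B: 0.917, 1.371, 2.188, 3.139, 6.603, 12.549, 15.743.
For the 2012 intake: 1.022, 1.207, 2.912, 4.318, 8.122, 14.346, 13.033.
Standard weights: 0.12, 0.24, 0.14, 0.05, 0.19, 0.20, 0.06.
Cohort B: 0.1200×0.917 + 0.2400×1.371 + 0.1400×2.188 + 0.0500×3.139 + 0.1900×6.603 + 0.2000×12.549 + 0.0600×15.743 = 5.6111 per 1 000.
The 2012 intake: 0.1200×1.022 + 0.2400×1.207 + 0.1400×2.912 + 0.0500×4.318 + 0.1900×8.122 + 0.2000×14.346 + 0.0600×13.033 = 6.2302 per 1 000.
Difference = 5.6111 − 6.2302 = -0.6191.

-0.6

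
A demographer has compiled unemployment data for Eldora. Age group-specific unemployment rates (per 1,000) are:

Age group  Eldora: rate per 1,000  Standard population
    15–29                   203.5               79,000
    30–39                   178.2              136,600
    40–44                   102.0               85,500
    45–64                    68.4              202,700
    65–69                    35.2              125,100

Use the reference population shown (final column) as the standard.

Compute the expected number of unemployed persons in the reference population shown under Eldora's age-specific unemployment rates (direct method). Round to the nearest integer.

Expected unemployed persons = Σ (standard pop × age-specific rate ÷ 1,000)
= 79,000×203.5/1,000 + 136,600×178.2/1,000 + 85,500×102.0/1,000 + 202,700×68.4/1,000 + 125,100×35.2/1,000
= 16076.50 + 24342.12 + 8721.00 + 13864.68 + 4403.52 = 67407.82.

67408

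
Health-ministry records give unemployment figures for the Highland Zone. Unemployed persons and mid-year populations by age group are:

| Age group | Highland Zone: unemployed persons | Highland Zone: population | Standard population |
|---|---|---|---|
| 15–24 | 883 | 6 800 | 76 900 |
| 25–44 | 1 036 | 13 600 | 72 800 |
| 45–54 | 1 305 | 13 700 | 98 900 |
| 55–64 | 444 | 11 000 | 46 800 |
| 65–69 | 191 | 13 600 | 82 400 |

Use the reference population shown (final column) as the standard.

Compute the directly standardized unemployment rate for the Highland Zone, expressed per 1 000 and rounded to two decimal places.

74.11

Age-specific rates per 1 000 for the Highland Zone: 129.853, 76.176, 95.255, 40.364, 14.044.
Standard total = 377 800; weights = 0.2035, 0.1927, 0.2618, 0.1239, 0.2181.
Standardized rate: 0.2035×129.853 + 0.1927×76.176 + 0.2618×95.255 + 0.1239×40.364 + 0.2181×14.044 = 74.1089 per 1 000.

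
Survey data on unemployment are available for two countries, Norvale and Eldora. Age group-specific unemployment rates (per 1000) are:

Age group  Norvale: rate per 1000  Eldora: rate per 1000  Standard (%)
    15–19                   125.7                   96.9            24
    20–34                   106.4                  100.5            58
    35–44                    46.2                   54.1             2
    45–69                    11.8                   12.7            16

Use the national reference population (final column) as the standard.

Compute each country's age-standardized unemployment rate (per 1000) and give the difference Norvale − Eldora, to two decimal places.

10.03

Standard weights: 0.24, 0.58, 0.02, 0.16.
Norvale: 0.2400×125.7 + 0.5800×106.4 + 0.0200×46.2 + 0.1600×11.8 = 94.6920 per 1000.
Eldora: 0.2400×96.9 + 0.5800×100.5 + 0.0200×54.1 + 0.1600×12.7 = 84.6600 per 1000.
Difference = 94.6920 − 84.6600 = 10.0320.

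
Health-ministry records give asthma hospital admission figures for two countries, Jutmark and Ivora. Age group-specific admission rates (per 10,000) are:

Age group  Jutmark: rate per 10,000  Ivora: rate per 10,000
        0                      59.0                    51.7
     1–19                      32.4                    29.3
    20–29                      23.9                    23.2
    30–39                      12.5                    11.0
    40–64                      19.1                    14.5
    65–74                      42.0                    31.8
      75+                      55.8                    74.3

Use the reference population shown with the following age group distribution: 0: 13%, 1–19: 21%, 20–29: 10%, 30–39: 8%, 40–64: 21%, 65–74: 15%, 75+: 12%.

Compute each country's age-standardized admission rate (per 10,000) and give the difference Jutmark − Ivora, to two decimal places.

2.07

Standard weights: 0.13, 0.21, 0.10, 0.08, 0.21, 0.15, 0.12.
Jutmark: 0.1300×59.0 + 0.2100×32.4 + 0.1000×23.9 + 0.0800×12.5 + 0.2100×19.1 + 0.1500×42.0 + 0.1200×55.8 = 34.8710 per 10,000.
Ivora: 0.1300×51.7 + 0.2100×29.3 + 0.1000×23.2 + 0.0800×11.0 + 0.2100×14.5 + 0.1500×31.8 + 0.1200×74.3 = 32.8050 per 10,000.
Difference = 34.8710 − 32.8050 = 2.0660.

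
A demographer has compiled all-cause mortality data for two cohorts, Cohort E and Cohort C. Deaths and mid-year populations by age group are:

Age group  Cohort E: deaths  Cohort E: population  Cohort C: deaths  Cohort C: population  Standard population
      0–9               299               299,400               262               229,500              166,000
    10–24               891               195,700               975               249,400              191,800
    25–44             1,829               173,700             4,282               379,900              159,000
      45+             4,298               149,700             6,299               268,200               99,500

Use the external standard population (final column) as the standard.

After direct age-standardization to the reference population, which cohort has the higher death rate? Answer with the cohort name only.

Age-specific rates per 100,000 for Cohort E: 99.87, 455.29, 1052.96, 2871.08.
For Cohort C: 114.16, 390.94, 1127.14, 2348.62.
Standard total = 616,300; weights = 0.2693, 0.3112, 0.2580, 0.1614.
Cohort E: 0.2693×99.87 + 0.3112×455.29 + 0.2580×1052.96 + 0.1614×2871.08 = 903.7735 per 100,000.
Cohort C: 0.2693×114.16 + 0.3112×390.94 + 0.2580×1127.14 + 0.1614×2348.62 = 822.3844 per 100,000.
The crude rates (893.95 vs 1048.62) would put Cohort C higher, but that reflects its age composition; once standardized to a common age structure, Cohort E has the higher underlying rate.

Cohort E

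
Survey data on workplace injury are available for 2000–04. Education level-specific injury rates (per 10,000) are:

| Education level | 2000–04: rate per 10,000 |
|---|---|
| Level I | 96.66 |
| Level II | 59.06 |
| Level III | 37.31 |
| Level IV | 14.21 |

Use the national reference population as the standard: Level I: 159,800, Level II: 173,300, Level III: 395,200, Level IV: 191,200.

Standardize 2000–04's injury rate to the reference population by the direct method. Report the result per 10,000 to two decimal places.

Standard total = 919,500; weights = 0.1738, 0.1885, 0.4298, 0.2079.
Standardized rate: 0.1738×96.66 + 0.1885×59.06 + 0.4298×37.31 + 0.2079×14.21 = 46.9203 per 10,000.

46.92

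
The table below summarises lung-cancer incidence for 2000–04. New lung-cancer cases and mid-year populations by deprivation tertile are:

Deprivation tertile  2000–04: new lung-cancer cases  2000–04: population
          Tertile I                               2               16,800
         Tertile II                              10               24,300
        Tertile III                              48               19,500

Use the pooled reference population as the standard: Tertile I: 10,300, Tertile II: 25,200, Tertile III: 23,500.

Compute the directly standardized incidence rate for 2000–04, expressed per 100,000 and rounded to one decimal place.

117.7

Deprivation-specific rates per 100,000 for 2000–04: 11.90, 41.15, 246.15.
Standard total = 59,000; weights = 0.1746, 0.4271, 0.3983.
Standardized rate: 0.1746×11.90 + 0.4271×41.15 + 0.3983×246.15 = 117.6995 per 100,000.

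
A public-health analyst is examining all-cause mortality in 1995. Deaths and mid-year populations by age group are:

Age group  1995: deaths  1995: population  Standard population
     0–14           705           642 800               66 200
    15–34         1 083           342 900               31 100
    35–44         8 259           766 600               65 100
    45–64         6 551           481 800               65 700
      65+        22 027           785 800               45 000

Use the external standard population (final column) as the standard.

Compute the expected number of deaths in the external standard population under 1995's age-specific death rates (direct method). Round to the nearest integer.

3027

Age-specific rates per 1 000 for 1995: 1.097, 3.158, 10.774, 13.597, 28.031.
Expected deaths = Σ (standard pop × age-specific rate ÷ 1 000)
= 66 200×1.097/1 000 + 31 100×3.158/1 000 + 65 100×10.774/1 000 + 65 700×13.597/1 000 + 45 000×28.031/1 000
= 72.61 + 98.22 + 701.36 + 893.32 + 1261.41 = 3026.92.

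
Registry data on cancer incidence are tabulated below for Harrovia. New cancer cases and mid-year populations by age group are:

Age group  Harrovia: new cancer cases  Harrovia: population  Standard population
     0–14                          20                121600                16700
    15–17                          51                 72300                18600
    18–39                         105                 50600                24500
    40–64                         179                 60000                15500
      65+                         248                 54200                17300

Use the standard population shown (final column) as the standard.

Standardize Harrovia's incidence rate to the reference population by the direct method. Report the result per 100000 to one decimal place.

Age-specific rates per 100000 for Harrovia: 16.45, 70.54, 207.51, 298.33, 457.56.
Standard total = 92600; weights = 0.1803, 0.2009, 0.2646, 0.1674, 0.1868.
Standardized rate: 0.1803×16.45 + 0.2009×70.54 + 0.2646×207.51 + 0.1674×298.33 + 0.1868×457.56 = 207.4593 per 100000.

207.5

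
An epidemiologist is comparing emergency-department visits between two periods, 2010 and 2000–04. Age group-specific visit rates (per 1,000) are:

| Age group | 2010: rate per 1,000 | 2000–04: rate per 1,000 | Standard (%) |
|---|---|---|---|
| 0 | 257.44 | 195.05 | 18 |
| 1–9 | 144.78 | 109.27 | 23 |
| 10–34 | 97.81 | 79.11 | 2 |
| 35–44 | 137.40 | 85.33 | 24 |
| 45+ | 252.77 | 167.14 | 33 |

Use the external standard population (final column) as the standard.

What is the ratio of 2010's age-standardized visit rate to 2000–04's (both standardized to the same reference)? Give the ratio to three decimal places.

1.440

Standard weights: 0.18, 0.23, 0.02, 0.24, 0.33.
2010: 0.1800×257.44 + 0.2300×144.78 + 0.0200×97.81 + 0.2400×137.40 + 0.3300×252.77 = 197.9849 per 1,000.
2000–04: 0.1800×195.05 + 0.2300×109.27 + 0.0200×79.11 + 0.2400×85.33 + 0.3300×167.14 = 137.4587 per 1,000.
Ratio = 197.9849 ÷ 137.4587 = 1.44032.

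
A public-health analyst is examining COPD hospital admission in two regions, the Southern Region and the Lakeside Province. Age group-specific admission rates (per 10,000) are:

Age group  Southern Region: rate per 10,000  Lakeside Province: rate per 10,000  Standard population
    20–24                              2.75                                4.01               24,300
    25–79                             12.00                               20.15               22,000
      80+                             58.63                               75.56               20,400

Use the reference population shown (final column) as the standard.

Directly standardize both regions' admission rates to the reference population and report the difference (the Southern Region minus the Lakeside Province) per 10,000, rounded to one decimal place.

-8.3

Standard total = 66,700; weights = 0.3643, 0.3298, 0.3058.
The Southern Region: 0.3643×2.75 + 0.3298×12.00 + 0.3058×58.63 = 22.8917 per 10,000.
The Lakeside Province: 0.3643×4.01 + 0.3298×20.15 + 0.3058×75.56 = 31.2169 per 10,000.
Difference = 22.8917 − 31.2169 = -8.3252.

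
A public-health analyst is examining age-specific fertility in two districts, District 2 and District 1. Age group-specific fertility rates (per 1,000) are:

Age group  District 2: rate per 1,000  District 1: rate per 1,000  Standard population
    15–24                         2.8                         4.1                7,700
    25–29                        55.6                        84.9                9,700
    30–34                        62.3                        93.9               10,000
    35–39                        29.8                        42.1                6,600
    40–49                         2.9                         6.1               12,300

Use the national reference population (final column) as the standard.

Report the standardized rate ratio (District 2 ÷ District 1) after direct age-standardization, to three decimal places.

0.660

Standard total = 46,300; weights = 0.1663, 0.2095, 0.2160, 0.1425, 0.2657.
District 2: 0.1663×2.8 + 0.2095×55.6 + 0.2160×62.3 + 0.1425×29.8 + 0.2657×2.9 = 30.5881 per 1,000.
District 1: 0.1663×4.1 + 0.2095×84.9 + 0.2160×93.9 + 0.1425×42.1 + 0.2657×6.1 = 46.3713 per 1,000.
Ratio = 30.5881 ÷ 46.3713 = 0.65964.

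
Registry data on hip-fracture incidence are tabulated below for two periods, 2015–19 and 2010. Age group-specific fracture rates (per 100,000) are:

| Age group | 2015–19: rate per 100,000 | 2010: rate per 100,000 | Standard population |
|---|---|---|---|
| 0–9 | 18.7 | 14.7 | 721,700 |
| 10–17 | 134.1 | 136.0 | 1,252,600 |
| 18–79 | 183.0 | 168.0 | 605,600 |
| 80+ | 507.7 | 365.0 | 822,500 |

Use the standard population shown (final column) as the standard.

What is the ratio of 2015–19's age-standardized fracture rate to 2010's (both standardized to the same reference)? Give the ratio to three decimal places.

1.218

Standard total = 3,402,400; weights = 0.2121, 0.3682, 0.1780, 0.2417.
2015–19: 0.2121×18.7 + 0.3682×134.1 + 0.1780×183.0 + 0.2417×507.7 = 208.6402 per 100,000.
2010: 0.2121×14.7 + 0.3682×136.0 + 0.1780×168.0 + 0.2417×365.0 = 171.3249 per 100,000.
Ratio = 208.6402 ÷ 171.3249 = 1.21780.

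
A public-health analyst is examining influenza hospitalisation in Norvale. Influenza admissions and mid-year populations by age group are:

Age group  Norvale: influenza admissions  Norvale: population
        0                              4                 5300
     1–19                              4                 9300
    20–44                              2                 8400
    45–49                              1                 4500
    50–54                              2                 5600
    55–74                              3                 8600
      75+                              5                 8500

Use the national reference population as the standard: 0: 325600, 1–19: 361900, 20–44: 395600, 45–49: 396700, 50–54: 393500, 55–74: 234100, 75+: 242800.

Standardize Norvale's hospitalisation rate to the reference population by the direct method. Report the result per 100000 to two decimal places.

Age-specific rates per 100000 for Norvale: 75.47, 43.01, 23.81, 22.22, 35.71, 34.88, 58.82.
Standard total = 2350200; weights = 0.1385, 0.1540, 0.1683, 0.1688, 0.1674, 0.0996, 0.1033.
Standardized rate: 0.1385×75.47 + 0.1540×43.01 + 0.1683×23.81 + 0.1688×22.22 + 0.1674×35.71 + 0.0996×34.88 + 0.1033×58.82 = 40.3693 per 100000.

40.37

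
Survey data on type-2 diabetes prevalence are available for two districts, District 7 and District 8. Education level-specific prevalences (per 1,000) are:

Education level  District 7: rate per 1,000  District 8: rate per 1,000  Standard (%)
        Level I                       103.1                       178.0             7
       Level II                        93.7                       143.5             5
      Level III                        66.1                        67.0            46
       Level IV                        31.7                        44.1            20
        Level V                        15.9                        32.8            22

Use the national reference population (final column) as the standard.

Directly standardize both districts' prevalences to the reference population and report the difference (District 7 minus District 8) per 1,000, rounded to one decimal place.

-14.3

Standard weights: 0.07, 0.05, 0.46, 0.20, 0.22.
District 7: 0.0700×103.1 + 0.0500×93.7 + 0.4600×66.1 + 0.2000×31.7 + 0.2200×15.9 = 52.1460 per 1,000.
District 8: 0.0700×178.0 + 0.0500×143.5 + 0.4600×67.0 + 0.2000×44.1 + 0.2200×32.8 = 66.4910 per 1,000.
Difference = 52.1460 − 66.4910 = -14.3450.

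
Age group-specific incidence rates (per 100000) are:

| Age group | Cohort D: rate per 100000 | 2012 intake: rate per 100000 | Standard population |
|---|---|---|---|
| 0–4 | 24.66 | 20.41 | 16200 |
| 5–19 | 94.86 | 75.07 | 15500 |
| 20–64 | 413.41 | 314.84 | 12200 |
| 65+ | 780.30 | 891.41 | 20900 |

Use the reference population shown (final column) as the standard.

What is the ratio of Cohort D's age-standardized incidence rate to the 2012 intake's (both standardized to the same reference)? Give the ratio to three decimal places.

0.969

Standard total = 64800; weights = 0.2500, 0.2392, 0.1883, 0.3225.
Cohort D: 0.2500×24.66 + 0.2392×94.86 + 0.1883×413.41 + 0.3225×780.30 = 358.3595 per 100000.
The 2012 intake: 0.2500×20.41 + 0.2392×75.07 + 0.1883×314.84 + 0.3225×891.41 = 369.8417 per 100000.
Ratio = 358.3595 ÷ 369.8417 = 0.96895.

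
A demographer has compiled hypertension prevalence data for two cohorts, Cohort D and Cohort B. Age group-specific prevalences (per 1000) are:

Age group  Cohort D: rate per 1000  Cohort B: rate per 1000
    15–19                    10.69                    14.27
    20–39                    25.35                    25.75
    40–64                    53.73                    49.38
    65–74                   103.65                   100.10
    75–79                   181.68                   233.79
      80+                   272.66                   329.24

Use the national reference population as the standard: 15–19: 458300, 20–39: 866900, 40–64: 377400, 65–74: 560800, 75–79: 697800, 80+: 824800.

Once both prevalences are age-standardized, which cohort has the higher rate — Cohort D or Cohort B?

Cohort B

Standard total = 3786000; weights = 0.1211, 0.2290, 0.0997, 0.1481, 0.1843, 0.2179.
Cohort D: 0.1211×10.69 + 0.2290×25.35 + 0.0997×53.73 + 0.1481×103.65 + 0.1843×181.68 + 0.2179×272.66 = 120.6936 per 1000.
Cohort B: 0.1211×14.27 + 0.2290×25.75 + 0.0997×49.38 + 0.1481×100.10 + 0.1843×233.79 + 0.2179×329.24 = 142.1898 per 1000.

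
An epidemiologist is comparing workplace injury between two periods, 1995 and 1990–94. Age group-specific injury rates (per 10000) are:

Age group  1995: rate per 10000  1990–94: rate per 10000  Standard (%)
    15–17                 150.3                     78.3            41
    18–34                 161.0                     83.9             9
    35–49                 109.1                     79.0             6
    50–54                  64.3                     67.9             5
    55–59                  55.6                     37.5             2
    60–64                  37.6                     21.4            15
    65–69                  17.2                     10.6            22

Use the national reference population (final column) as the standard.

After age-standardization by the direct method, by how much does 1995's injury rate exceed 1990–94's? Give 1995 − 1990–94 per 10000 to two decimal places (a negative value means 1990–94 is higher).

Standard weights: 0.41, 0.09, 0.06, 0.05, 0.02, 0.15, 0.22.
1995: 0.4100×150.3 + 0.0900×161.0 + 0.0600×109.1 + 0.0500×64.3 + 0.0200×55.6 + 0.1500×37.6 + 0.2200×17.2 = 96.4100 per 10000.
1990–94: 0.4100×78.3 + 0.0900×83.9 + 0.0600×79.0 + 0.0500×67.9 + 0.0200×37.5 + 0.1500×21.4 + 0.2200×10.6 = 54.0810 per 10000.
Difference = 96.4100 − 54.0810 = 42.3290.

42.33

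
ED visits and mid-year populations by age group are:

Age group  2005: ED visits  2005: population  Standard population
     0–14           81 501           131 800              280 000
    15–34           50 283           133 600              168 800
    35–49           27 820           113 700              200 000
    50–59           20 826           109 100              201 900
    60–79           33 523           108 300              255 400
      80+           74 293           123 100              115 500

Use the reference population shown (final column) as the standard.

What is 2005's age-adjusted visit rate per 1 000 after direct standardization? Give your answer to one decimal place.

387.1

Age-specific rates per 1 000 for 2005: 618.369, 376.370, 244.679, 190.889, 309.538, 603.517.
Standard total = 1 221 600; weights = 0.2292, 0.1382, 0.1637, 0.1653, 0.2091, 0.0945.
Standardized rate: 0.2292×618.369 + 0.1382×376.370 + 0.1637×244.679 + 0.1653×190.889 + 0.2091×309.538 + 0.0945×603.517 = 387.1260 per 1 000.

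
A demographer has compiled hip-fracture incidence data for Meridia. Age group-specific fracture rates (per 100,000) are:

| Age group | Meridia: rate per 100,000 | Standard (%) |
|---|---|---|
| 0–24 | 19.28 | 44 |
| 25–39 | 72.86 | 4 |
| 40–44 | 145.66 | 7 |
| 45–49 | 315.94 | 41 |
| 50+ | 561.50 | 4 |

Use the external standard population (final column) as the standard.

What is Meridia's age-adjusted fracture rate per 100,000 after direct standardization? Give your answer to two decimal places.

Standard weights: 0.44, 0.04, 0.07, 0.41, 0.04.
Standardized rate: 0.4400×19.28 + 0.0400×72.86 + 0.0700×145.66 + 0.4100×315.94 + 0.0400×561.50 = 173.5892 per 100,000.

173.59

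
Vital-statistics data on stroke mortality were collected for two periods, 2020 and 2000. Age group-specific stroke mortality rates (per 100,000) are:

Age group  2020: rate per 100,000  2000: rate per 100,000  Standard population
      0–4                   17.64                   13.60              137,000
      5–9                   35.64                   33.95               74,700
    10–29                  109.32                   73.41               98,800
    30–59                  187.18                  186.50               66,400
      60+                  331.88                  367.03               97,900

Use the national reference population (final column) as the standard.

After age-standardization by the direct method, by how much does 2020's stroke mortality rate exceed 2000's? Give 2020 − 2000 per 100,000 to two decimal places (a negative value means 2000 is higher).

1.75

Standard total = 474,800; weights = 0.2885, 0.1573, 0.2081, 0.1398, 0.2062.
2020: 0.2885×17.64 + 0.1573×35.64 + 0.2081×109.32 + 0.1398×187.18 + 0.2062×331.88 = 128.0531 per 100,000.
2000: 0.2885×13.60 + 0.1573×33.95 + 0.2081×73.41 + 0.1398×186.50 + 0.2062×367.03 = 126.3016 per 100,000.
Difference = 128.0531 − 126.3016 = 1.7515.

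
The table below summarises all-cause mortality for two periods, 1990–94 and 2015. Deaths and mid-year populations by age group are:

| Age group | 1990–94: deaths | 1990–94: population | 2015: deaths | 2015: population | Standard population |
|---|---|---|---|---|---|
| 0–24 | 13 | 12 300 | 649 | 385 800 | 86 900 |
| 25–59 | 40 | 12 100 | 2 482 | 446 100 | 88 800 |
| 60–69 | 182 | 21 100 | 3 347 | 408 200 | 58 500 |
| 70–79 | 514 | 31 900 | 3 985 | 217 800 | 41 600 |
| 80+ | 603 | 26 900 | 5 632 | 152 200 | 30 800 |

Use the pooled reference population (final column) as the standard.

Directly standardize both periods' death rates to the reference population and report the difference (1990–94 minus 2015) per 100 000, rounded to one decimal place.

-251.2

Age-specific rates per 100 000 for 1990–94: 105.69, 330.58, 862.56, 1611.29, 2241.64.
For 2015: 168.22, 556.38, 819.94, 1829.66, 3700.39.
Standard total = 306 600; weights = 0.2834, 0.2896, 0.1908, 0.1357, 0.1005.
1990–94: 0.2834×105.69 + 0.2896×330.58 + 0.1908×862.56 + 0.1357×1611.29 + 0.1005×2241.64 = 734.0883 per 100 000.
2015: 0.2834×168.22 + 0.2896×556.38 + 0.1908×819.94 + 0.1357×1829.66 + 0.1005×3700.39 = 985.2491 per 100 000.
Difference = 734.0883 − 985.2491 = -251.1607.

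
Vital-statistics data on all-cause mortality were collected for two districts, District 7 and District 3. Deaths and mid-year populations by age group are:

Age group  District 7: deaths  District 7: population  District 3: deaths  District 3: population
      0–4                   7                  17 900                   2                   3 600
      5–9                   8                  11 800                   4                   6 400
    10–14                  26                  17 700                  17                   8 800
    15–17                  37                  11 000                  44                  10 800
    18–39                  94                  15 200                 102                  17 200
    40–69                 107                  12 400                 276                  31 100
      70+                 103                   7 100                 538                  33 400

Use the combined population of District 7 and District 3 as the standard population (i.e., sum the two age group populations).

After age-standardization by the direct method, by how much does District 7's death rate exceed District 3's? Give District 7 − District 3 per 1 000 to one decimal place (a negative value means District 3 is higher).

Age-specific rates per 1 000 for District 7: 0.391, 0.678, 1.469, 3.364, 6.184, 8.629, 14.507.
For District 3: 0.556, 0.625, 1.932, 4.074, 5.930, 8.875, 16.108.
Combined standard total = 204 400; weights = 0.1052, 0.0890, 0.1296, 0.1067, 0.1585, 0.2128, 0.1981.
District 7: 0.1052×0.391 + 0.0890×0.678 + 0.1296×1.469 + 0.1067×3.364 + 0.1585×6.184 + 0.2128×8.629 + 0.1981×14.507 = 6.3418 per 1 000.
District 3: 0.1052×0.556 + 0.0890×0.625 + 0.1296×1.932 + 0.1067×4.074 + 0.1585×5.930 + 0.2128×8.875 + 0.1981×16.108 = 6.8194 per 1 000.
Difference = 6.3418 − 6.8194 = -0.4775.

-0.5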